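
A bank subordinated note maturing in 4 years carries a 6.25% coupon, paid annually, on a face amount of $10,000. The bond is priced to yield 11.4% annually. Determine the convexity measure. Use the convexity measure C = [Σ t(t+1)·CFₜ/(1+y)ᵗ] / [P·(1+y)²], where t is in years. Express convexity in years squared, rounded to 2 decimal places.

With y = 0.114:
  t   CF        PV=CF/(1+0.114)^t    t·PV        t(t+1)·PV
  1       625.00       561.0413       561.0413       1,122.0826
  2       625.00       503.6277     1,007.2555       3,021.7664
  3       625.00       452.0895     1,356.2686       5,425.0743
  4    10,625.00     6,899.0323    27,596.1290     137,980.6451
  Σ                  8,415.7908    30,520.6943     147,549.5684
P = 8,415.7908.
Convexity = Σ t(t+1)·PV / [P·(1+y)²] = 147,549.5684 / (8,415.7908 × 1.240996) = 14.12774.

14.13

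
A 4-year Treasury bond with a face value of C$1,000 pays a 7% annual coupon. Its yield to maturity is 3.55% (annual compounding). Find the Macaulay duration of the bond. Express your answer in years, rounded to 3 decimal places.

Periodic yield y = 0.0355. Discount each cash flow and weight by its year:
  t   CF        PV=CF/(1+0.0355)^t    t·PV
  1        70.00        67.6002        67.6002
  2        70.00        65.2827       130.5653
  3        70.00        63.0446       189.1337
  4     1,070.00       930.6435     3,722.5741
  Σ                  1,126.5710     4,109.8734
Price P = Σ PV = 1,126.5710.
Macaulay duration = Σ(t·PV) / P = 4,109.8734 / 1,126.5710 = 3.64813 years.

3.648 years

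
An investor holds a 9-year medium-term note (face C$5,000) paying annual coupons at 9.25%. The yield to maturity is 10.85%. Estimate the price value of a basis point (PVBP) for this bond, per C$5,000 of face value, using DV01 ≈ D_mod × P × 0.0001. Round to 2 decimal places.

C$2.61

Periodic yield y = 0.1085.
  t   CF        PV=CF/(1+0.1085)^t    t·PV
  1       462.50       417.2305       417.2305
  2       462.50       376.3920       752.7839
  3       462.50       339.5507     1,018.6521
  4       462.50       306.3155     1,225.2619
  5       462.50       276.3333     1,381.6666
  6       462.50       249.2858     1,495.7148
  7       462.50       224.8857     1,574.2000
  8       462.50       202.8739     1,622.9911
  9     5,462.50     2,161.5743    19,454.1689
  Σ                  4,554.4417    28,942.6699
P = 4,554.4417; D_Mac = 6.35482 yrs; D_mod = 5.73281 yrs.
DV01 ≈ 5.73281 × 4,554.4417 × 0.0001 = 2.610976.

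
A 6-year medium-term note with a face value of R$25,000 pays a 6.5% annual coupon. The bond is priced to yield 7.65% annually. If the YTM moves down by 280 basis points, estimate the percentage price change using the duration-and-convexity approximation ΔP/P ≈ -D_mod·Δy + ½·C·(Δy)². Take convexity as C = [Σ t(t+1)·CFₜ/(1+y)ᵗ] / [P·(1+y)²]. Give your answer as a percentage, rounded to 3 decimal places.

+14.489%

With y = 0.0765:
  t   CF        PV=CF/(1+0.0765)^t    t·PV        t(t+1)·PV
  1     1,625.00     1,509.5216     1,509.5216       3,019.0432
  2     1,625.00     1,402.2495     2,804.4990       8,413.4971
  3     1,625.00     1,302.6006     3,907.8017      15,631.2068
  4     1,625.00     1,210.0330     4,840.1322      24,200.6608
  5     1,625.00     1,124.0437     5,620.2185      33,721.3109
  6    26,625.00    17,108.2431   102,649.4583     718,546.2081
  Σ                 23,656.6915   121,331.6313     803,531.9269
P = 23,656.6915; D_Mac = 5.12885 yrs; D_mod = 4.76438 yrs; C = 29.31035.
Duration effect: -4.76438 × (-0.028) = +0.133403
Convexity effect: 0.5 × 29.31035 × (-0.028)² = +0.0114897
ΔP/P ≈ +0.133403 + 0.0114897 = +0.144892 = +14.4892%.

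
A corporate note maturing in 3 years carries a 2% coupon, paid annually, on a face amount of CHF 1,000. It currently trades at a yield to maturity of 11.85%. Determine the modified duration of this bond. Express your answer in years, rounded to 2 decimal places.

Periodic yield y = 0.1185. First find Macaulay duration:
  t   CF        PV=CF/(1+0.1185)^t    t·PV
  1        20.00        17.8811        17.8811
  2        20.00        15.9867        31.9733
  3     1,020.00       728.9407     2,186.8221
  Σ                    762.8085     2,236.6766
P = 762.8085; Macaulay duration = 2,236.6766 / 762.8085 = 2.93216 years.
Modified duration = D_Mac / (1 + y) = 2.93216 / 1.1185 = 2.62151 years.

2.62 years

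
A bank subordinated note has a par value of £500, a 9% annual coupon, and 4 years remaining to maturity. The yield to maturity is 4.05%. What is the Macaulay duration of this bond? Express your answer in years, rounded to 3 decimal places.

Periodic yield y = 0.0405. Discount each cash flow and weight by its year:
  t   CF        PV=CF/(1+0.0405)^t    t·PV
  1        45.00        43.2484        43.2484
  2        45.00        41.5651        83.1301
  3        45.00        39.9472       119.8416
  4       545.00       464.9735     1,859.8938
  Σ                    589.7341     2,106.1140
Price P = Σ PV = 589.7341.
Macaulay duration = Σ(t·PV) / P = 2,106.1140 / 589.7341 = 3.57129 years.

3.571 years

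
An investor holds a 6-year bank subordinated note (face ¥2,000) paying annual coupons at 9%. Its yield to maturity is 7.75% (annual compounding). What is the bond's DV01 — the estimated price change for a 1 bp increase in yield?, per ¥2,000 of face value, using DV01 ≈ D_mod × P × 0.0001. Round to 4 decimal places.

Periodic yield y = 0.0775.
  t   CF        PV=CF/(1+0.0775)^t    t·PV
  1       180.00       167.0534       167.0534
  2       180.00       155.0379       310.0759
  3       180.00       143.8867       431.6601
  4       180.00       133.5375       534.1502
  5       180.00       123.9328       619.6638
  6     2,180.00     1,393.0055     8,358.0328
  Σ                  2,116.4538    10,420.6361
P = 2,116.4538; D_Mac = 4.92363 yrs; D_mod = 4.56949 yrs.
DV01 ≈ 4.56949 × 2,116.4538 × 0.0001 = 0.967112.

¥0.9671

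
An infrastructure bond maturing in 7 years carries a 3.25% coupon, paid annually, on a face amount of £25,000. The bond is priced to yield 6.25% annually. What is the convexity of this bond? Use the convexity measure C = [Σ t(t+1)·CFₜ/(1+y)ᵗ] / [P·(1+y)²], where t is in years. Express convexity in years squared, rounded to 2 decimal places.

43.08

With y = 0.0625:
  t   CF        PV=CF/(1+0.0625)^t    t·PV        t(t+1)·PV
  1       812.50       764.7059       764.7059       1,529.4118
  2       812.50       719.7232     1,439.4464       4,318.3391
  3       812.50       677.3865     2,032.1596       8,128.6383
  4       812.50       637.5403     2,550.1610      12,750.8052
  5       812.50       600.0379     3,000.1895      18,001.1367
  6       812.50       564.7415     3,388.4493      23,719.1449
  7    25,812.50    16,886.0277   118,202.1941     945,617.5525
  Σ                 20,850.1630   131,377.3056   1,014,065.0284
P = 20,850.1630.
Convexity = Σ t(t+1)·PV / [P·(1+y)²] = 1,014,065.0284 / (20,850.1630 × 1.128906) = 43.08226.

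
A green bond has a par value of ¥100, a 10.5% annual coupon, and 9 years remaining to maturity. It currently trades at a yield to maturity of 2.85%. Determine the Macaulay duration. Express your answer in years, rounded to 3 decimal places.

6.845 years

Periodic yield y = 0.0285. Discount each cash flow and weight by its year:
  t   CF        PV=CF/(1+0.0285)^t    t·PV
  1        10.50        10.2090        10.2090
  2        10.50         9.9261        19.8523
  3        10.50         9.6511        28.9533
  4        10.50         9.3837        37.5346
  5        10.50         9.1236        45.6182
  6        10.50         8.8708        53.2249
  7        10.50         8.6250        60.3750
  8        10.50         8.3860        67.0880
  9       110.50        85.8072       772.2646
  Σ                    159.9826     1,095.1199
Price P = Σ PV = 159.9826.
Macaulay duration = Σ(t·PV) / P = 1,095.1199 / 159.9826 = 6.84525 years.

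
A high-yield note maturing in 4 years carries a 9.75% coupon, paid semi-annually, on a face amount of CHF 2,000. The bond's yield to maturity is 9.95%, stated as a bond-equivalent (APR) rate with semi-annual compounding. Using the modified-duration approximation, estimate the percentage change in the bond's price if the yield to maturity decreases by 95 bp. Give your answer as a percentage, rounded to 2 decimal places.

Periodic yield y = 0.04975. Modified duration first:
  t   CF        PV=CF/(1+0.04975)^t    t·PV
  1        97.50        92.8793        92.8793
  2        97.50        88.4775       176.9550
  3        97.50        84.2844       252.8531
  4        97.50        80.2899       321.1597
  5        97.50        76.4848       382.4241
  6        97.50        72.8600       437.1601
  7        97.50        69.4070       485.8492
  8     2,097.50     1,422.3776    11,379.0208
  Σ                  1,987.0605    13,528.3012
P = 1,987.0605; D_Mac = 6.80820 half-year periods = 3.40410 yrs; D_mod = 3.40410/(1+0.04975) = 3.24277 yrs.
ΔP/P ≈ -D_mod · Δy = -3.24277 × (-0.0095) = +0.030806 = +3.0806%.

+3.08%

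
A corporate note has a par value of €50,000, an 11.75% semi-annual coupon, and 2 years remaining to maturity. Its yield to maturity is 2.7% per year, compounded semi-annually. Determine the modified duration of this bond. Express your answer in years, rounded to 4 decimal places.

1.8286 years

Periodic yield y = 0.0135. First find Macaulay duration:
  t   CF        PV=CF/(1+0.0135)^t    t·PV
  1     2,937.50     2,898.3720     2,898.3720
  2     2,937.50     2,859.7651     5,719.5303
  3     2,937.50     2,821.6726     8,465.0177
  4    52,937.50    50,172.8089   200,691.2356
  Σ                 58,752.6186   217,774.1556
P = 58,752.6186; Macaulay duration = 217,774.1556 / 58,752.6186 = 3.70663 half-year periods = 1.85331 years.
Modified duration = D_Mac / (1 + y) = 1.85331 / 1.0135 = 1.82863 years.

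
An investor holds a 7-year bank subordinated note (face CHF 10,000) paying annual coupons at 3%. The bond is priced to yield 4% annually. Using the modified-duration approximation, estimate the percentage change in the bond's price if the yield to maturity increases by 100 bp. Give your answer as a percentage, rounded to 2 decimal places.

-6.15%

Periodic yield y = 0.04. Modified duration first:
  t   CF        PV=CF/(1+0.04)^t    t·PV
  1       300.00       288.4615       288.4615
  2       300.00       277.3669       554.7337
  3       300.00       266.6989       800.0967
  4       300.00       256.4413     1,025.7650
  5       300.00       246.5781     1,232.8907
  6       300.00       237.0944     1,422.5661
  7    10,300.00     7,827.1535    54,790.0743
  Σ                  9,399.7945    60,114.5882
P = 9,399.7945; D_Mac = 6.39531 yrs; D_mod = 6.39531/(1+0.04) = 6.14934 yrs.
ΔP/P ≈ -D_mod · Δy = -6.14934 × (+0.01) = -0.061493 = -6.1493%.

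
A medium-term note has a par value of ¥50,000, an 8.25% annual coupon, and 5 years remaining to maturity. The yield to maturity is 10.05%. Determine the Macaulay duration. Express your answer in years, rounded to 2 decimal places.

4.27 years

Periodic yield y = 0.1005. Discount each cash flow and weight by its year:
  t   CF        PV=CF/(1+0.1005)^t    t·PV
  1     4,125.00     3,748.2962     3,748.2962
  2     4,125.00     3,405.9938     6,811.9877
  3     4,125.00     3,094.9512     9,284.8537
  4     4,125.00     2,812.3137    11,249.2549
  5    54,125.00    33,531.0903   167,655.4514
  Σ                 46,592.6453   198,749.8439
Price P = Σ PV = 46,592.6453.
Macaulay duration = Σ(t·PV) / P = 198,749.8439 / 46,592.6453 = 4.26569 years.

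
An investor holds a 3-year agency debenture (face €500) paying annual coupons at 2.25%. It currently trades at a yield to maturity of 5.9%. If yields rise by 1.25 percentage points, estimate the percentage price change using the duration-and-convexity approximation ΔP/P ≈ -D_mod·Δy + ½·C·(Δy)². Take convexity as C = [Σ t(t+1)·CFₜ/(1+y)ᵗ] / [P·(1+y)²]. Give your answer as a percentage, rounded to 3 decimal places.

With y = 0.059:
  t   CF        PV=CF/(1+0.059)^t    t·PV        t(t+1)·PV
  1        11.25        10.6232        10.6232          21.2465
  2        11.25        10.0314        20.0628          60.1883
  3       511.25       430.4725     1,291.4176       5,165.6703
  Σ                    451.1271     1,322.1036       5,247.1051
P = 451.1271; D_Mac = 2.93067 yrs; D_mod = 2.76739 yrs; C = 10.37120.
Duration effect: -2.76739 × (+0.0125) = -0.034592
Convexity effect: 0.5 × 10.37120 × (0.0125)² = +0.0008102
ΔP/P ≈ -0.034592 + 0.0008102 = -0.033782 = -3.3782%.

-3.378%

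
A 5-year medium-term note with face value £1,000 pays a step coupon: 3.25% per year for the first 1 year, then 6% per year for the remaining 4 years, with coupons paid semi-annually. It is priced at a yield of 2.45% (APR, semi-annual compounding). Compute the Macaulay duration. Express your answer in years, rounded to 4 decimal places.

4.5339 years

Periodic yield y = 0.01225. Discount each cash flow and weight by its period:
  t   CF        PV=CF/(1+0.01225)^t    t·PV
  1        16.25        16.0533        16.0533
  2        16.25        15.8591        31.7181
  3        30.00        28.9240        86.7719
  4        30.00        28.5739       114.2958
  5        30.00        28.2281       141.1407
  6        30.00        27.8865       167.3192
  7        30.00        27.5491       192.8434
  8        30.00        27.2157       217.7253
  9        30.00        26.8863       241.9768
  10    1,030.00       911.9255     9,119.2552
  Σ                  1,139.1016    10,329.0998
Price P = Σ PV = 1,139.1016.
Macaulay duration = Σ(t·PV) / P = 10,329.0998 / 1,139.1016 = 9.06776 half-year periods.
In years: 9.06776 / 2 = 4.53388 years.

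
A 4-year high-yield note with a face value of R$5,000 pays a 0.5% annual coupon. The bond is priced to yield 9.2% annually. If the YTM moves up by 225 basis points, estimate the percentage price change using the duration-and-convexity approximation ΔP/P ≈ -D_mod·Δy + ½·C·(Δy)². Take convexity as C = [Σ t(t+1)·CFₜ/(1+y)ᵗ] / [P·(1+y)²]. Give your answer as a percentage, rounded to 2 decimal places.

With y = 0.092:
  t   CF        PV=CF/(1+0.092)^t    t·PV        t(t+1)·PV
  1        25.00        22.8938        22.8938          45.7875
  2        25.00        20.9650        41.9300         125.7900
  3        25.00        19.1987        57.5961         230.3845
  4     5,025.00     3,533.8289    14,135.3154      70,676.5771
  Σ                  3,596.8863    14,257.7353      71,078.5392
P = 3,596.8863; D_Mac = 3.96391 yrs; D_mod = 3.62995 yrs; C = 16.57168.
Duration effect: -3.62995 × (+0.0225) = -0.081674
Convexity effect: 0.5 × 16.57168 × (0.0225)² = +0.0041947
ΔP/P ≈ -0.081674 + 0.0041947 = -0.077479 = -7.7479%.

-7.75%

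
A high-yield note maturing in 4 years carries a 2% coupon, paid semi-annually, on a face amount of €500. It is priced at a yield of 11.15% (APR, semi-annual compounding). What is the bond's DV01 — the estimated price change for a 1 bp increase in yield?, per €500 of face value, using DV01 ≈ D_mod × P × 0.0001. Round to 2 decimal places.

Periodic yield y = 0.05575.
  t   CF        PV=CF/(1+0.05575)^t    t·PV
  1         5.00         4.7360         4.7360
  2         5.00         4.4859         8.9718
  3         5.00         4.2490        12.7470
  4         5.00         4.0246        16.0985
  5         5.00         3.8121        19.0605
  6         5.00         3.6108        21.6648
  7         5.00         3.4201        23.9409
  8       505.00       327.1920     2,617.5359
  Σ                    355.5305     2,724.7553
P = 355.5305; D_Mac = 7.66391 half-year periods = 3.83196 yrs; D_mod = 3.62961 yrs.
DV01 ≈ 3.62961 × 355.5305 × 0.0001 = 0.129044.

€0.13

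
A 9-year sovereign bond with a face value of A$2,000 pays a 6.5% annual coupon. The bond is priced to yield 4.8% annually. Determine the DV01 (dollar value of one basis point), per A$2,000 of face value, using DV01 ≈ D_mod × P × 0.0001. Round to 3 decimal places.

A$1.543

Periodic yield y = 0.048.
  t   CF        PV=CF/(1+0.048)^t    t·PV
  1       130.00       124.0458       124.0458
  2       130.00       118.3643       236.7286
  3       130.00       112.9430       338.8291
  4       130.00       107.7701       431.0803
  5       130.00       102.8340       514.1702
  6       130.00        98.1241       588.7446
  7       130.00        93.6299       655.4090
  8       130.00        89.3415       714.7318
  9     2,130.00     1,396.7802    12,571.0215
  Σ                  2,243.8329    16,174.7610
P = 2,243.8329; D_Mac = 7.20854 yrs; D_mod = 6.87838 yrs.
DV01 ≈ 6.87838 × 2,243.8329 × 0.0001 = 1.543393.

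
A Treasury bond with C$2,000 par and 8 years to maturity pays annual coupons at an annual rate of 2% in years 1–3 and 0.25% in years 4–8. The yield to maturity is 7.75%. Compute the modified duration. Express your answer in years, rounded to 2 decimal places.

Periodic yield y = 0.0775. First find Macaulay duration:
  t   CF        PV=CF/(1+0.0775)^t    t·PV
  1        40.00        37.1230        37.1230
  2        40.00        34.4529        68.9057
  3        40.00        31.9748        95.9245
  4         5.00         3.7094        14.8375
  5         5.00         3.4426        17.2129
  6         5.00         3.1950        19.1698
  7         5.00         2.9652        20.7562
  8     2,005.00     1,103.5097     8,828.0774
  Σ                  1,220.3724     9,102.0070
P = 1,220.3724; Macaulay duration = 9,102.0070 / 1,220.3724 = 7.45838 years.
Modified duration = D_Mac / (1 + y) = 7.45838 / 1.0775 = 6.92193 years.

6.92 years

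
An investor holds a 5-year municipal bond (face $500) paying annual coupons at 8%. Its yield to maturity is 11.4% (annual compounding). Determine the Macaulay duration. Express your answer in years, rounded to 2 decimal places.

4.26 years

Periodic yield y = 0.114. Discount each cash flow and weight by its year:
  t   CF        PV=CF/(1+0.114)^t    t·PV
  1        40.00        35.9066        35.9066
  2        40.00        32.2322        64.4643
  3        40.00        28.9337        86.8012
  4        40.00        25.9728       103.8913
  5       540.00       314.7515     1,573.7575
  Σ                    437.7969     1,864.8210
Price P = Σ PV = 437.7969.
Macaulay duration = Σ(t·PV) / P = 1,864.8210 / 437.7969 = 4.25956 years.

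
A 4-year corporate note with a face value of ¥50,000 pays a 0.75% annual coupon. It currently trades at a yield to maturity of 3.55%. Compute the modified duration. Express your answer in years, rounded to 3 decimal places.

Periodic yield y = 0.0355. First find Macaulay duration:
  t   CF        PV=CF/(1+0.0355)^t    t·PV
  1       375.00       362.1439       362.1439
  2       375.00       349.7285       699.4571
  3       375.00       337.7388     1,013.2164
  4    50,375.00    43,814.1758   175,256.7031
  Σ                 44,863.7870   177,331.5205
P = 44,863.7870; Macaulay duration = 177,331.5205 / 44,863.7870 = 3.95266 years.
Modified duration = D_Mac / (1 + y) = 3.95266 / 1.0355 = 3.81716 years.

3.817 years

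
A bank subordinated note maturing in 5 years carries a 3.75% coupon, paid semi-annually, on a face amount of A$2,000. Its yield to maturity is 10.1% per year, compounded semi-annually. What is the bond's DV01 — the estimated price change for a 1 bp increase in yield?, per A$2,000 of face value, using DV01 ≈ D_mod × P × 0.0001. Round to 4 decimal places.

Periodic yield y = 0.0505.
  t   CF        PV=CF/(1+0.0505)^t    t·PV
  1        37.50        35.6973        35.6973
  2        37.50        33.9812        67.9625
  3        37.50        32.3477        97.0430
  4        37.50        30.7926       123.1706
  5        37.50        29.3124       146.5619
  6        37.50        27.9033       167.4196
  7        37.50        26.5619       185.9332
  8        37.50        25.2850       202.2799
  9        37.50        24.0695       216.6253
  10    2,037.50     1,244.9074    12,449.0740
  Σ                  1,510.8582    13,691.7673
P = 1,510.8582; D_Mac = 9.06224 half-year periods = 4.53112 yrs; D_mod = 4.31330 yrs.
DV01 ≈ 4.31330 × 1,510.8582 × 0.0001 = 0.651679.

A$0.6517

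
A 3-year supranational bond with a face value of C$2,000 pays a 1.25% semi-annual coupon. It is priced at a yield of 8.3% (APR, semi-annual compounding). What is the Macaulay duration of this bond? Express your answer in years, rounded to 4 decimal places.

2.9477 years

Periodic yield y = 0.0415. Discount each cash flow and weight by its period:
  t   CF        PV=CF/(1+0.0415)^t    t·PV
  1        12.50        12.0019        12.0019
  2        12.50        11.5237        23.0474
  3        12.50        11.0645        33.1935
  4        12.50        10.6236        42.4945
  5        12.50        10.2003        51.0016
  6     2,012.50     1,576.8132     9,460.8791
  Σ                  1,632.2273     9,622.6180
Price P = Σ PV = 1,632.2273.
Macaulay duration = Σ(t·PV) / P = 9,622.6180 / 1,632.2273 = 5.89539 half-year periods.
In years: 5.89539 / 2 = 2.94770 years.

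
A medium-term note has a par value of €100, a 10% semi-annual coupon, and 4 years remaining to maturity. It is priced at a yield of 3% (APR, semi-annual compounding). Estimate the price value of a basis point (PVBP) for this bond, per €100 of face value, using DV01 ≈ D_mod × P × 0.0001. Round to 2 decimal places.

Periodic yield y = 0.015.
  t   CF        PV=CF/(1+0.015)^t    t·PV
  1         5.00         4.9261         4.9261
  2         5.00         4.8533         9.7066
  3         5.00         4.7816        14.3448
  4         5.00         4.7109        18.8437
  5         5.00         4.6413        23.2065
  6         5.00         4.5727        27.4363
  7         5.00         4.5051        31.5359
  8       105.00        93.2097       745.6773
  Σ                    126.2007       875.6772
P = 126.2007; D_Mac = 6.93876 half-year periods = 3.46938 yrs; D_mod = 3.41811 yrs.
DV01 ≈ 3.41811 × 126.2007 × 0.0001 = 0.043137.

€0.04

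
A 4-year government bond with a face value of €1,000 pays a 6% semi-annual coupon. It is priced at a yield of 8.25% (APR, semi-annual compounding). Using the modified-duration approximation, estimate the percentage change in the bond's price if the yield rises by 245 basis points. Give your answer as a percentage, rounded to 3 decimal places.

-8.463%

Periodic yield y = 0.04125. Modified duration first:
  t   CF        PV=CF/(1+0.04125)^t    t·PV
  1        30.00        28.8115        28.8115
  2        30.00        27.6701        55.3403
  3        30.00        26.5740        79.7219
  4        30.00        25.5212       102.0848
  5        30.00        24.5102       122.5508
  6        30.00        23.5392       141.2350
  7        30.00        22.6066       158.2465
  8     1,030.00       745.4133     5,963.3060
  Σ                    924.6461     6,651.2969
P = 924.6461; D_Mac = 7.19334 half-year periods = 3.59667 yrs; D_mod = 3.59667/(1+0.04125) = 3.45419 yrs.
ΔP/P ≈ -D_mod · Δy = -3.45419 × (+0.0245) = -0.084628 = -8.4628%.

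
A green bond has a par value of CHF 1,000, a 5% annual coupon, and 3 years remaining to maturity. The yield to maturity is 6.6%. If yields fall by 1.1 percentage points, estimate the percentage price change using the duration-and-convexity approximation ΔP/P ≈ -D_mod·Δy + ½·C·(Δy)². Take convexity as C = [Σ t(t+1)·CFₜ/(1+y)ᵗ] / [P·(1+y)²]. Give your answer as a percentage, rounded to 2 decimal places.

With y = 0.066:
  t   CF        PV=CF/(1+0.066)^t    t·PV        t(t+1)·PV
  1        50.00        46.9043        46.9043          93.8086
  2        50.00        44.0003        88.0006         264.0018
  3     1,050.00       866.7976     2,600.3927      10,401.5708
  Σ                    957.7022     2,735.2976      10,759.3812
P = 957.7022; D_Mac = 2.85610 yrs; D_mod = 2.67927 yrs; C = 9.88650.
Duration effect: -2.67927 × (-0.011) = +0.029472
Convexity effect: 0.5 × 9.88650 × (-0.011)² = +0.0005981
ΔP/P ≈ +0.029472 + 0.0005981 = +0.030070 = +3.0070%.

+3.01%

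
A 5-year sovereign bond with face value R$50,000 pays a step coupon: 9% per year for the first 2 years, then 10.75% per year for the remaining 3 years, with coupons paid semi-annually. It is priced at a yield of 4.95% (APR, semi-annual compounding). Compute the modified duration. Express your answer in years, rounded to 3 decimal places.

4.094 years

Periodic yield y = 0.02475. First find Macaulay duration:
  t   CF        PV=CF/(1+0.02475)^t    t·PV
  1     2,250.00     2,195.6575     2,195.6575
  2     2,250.00     2,142.6274     4,285.2549
  3     2,250.00     2,090.8782     6,272.6346
  4     2,250.00     2,040.3788     8,161.5153
  5     2,687.50     2,378.2573    11,891.2865
  6     2,687.50     2,320.8171    13,924.9024
  7     2,687.50     2,264.7642    15,853.3491
  8     2,687.50     2,210.0651    17,680.5204
  9     2,687.50     2,156.6870    19,410.1834
  10   52,687.50    41,259.9143   412,599.1435
  Σ                 61,060.0470   512,274.4477
P = 61,060.0470; Macaulay duration = 512,274.4477 / 61,060.0470 = 8.38968 half-year periods = 4.19484 years.
Modified duration = D_Mac / (1 + y) = 4.19484 / 1.02475 = 4.09353 years.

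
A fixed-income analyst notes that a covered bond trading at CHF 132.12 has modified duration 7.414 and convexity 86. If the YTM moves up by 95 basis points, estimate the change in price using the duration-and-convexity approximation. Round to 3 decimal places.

-CHF 8.793

Duration effect: -D_mod·Δy = -7.414 × (+0.0095) = -0.070433
Convexity effect: ½·C·(Δy)² = 0.5 × 86 × (0.0095)² = +0.00388075
ΔP/P ≈ -0.070433 + 0.00388075 = -0.06655225
ΔP ≈ 132.12 × (-0.06655225) = -8.79288327.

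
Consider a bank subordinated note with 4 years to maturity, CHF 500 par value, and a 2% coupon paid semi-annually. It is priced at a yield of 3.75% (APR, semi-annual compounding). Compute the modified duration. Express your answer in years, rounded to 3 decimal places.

3.787 years

Periodic yield y = 0.01875. First find Macaulay duration:
  t   CF        PV=CF/(1+0.01875)^t    t·PV
  1         5.00         4.9080         4.9080
  2         5.00         4.8176         9.6353
  3         5.00         4.7290        14.1869
  4         5.00         4.6419        18.5678
  5         5.00         4.5565        22.7825
  6         5.00         4.4726        26.8359
  7         5.00         4.3903        30.7323
  8       505.00       435.2617     3,482.0932
  Σ                    467.7777     3,609.7418
P = 467.7777; Macaulay duration = 3,609.7418 / 467.7777 = 7.71679 half-year periods = 3.85839 years.
Modified duration = D_Mac / (1 + y) = 3.85839 / 1.01875 = 3.78738 years.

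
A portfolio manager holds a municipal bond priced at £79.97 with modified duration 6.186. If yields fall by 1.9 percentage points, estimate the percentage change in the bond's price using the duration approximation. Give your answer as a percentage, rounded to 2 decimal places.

+11.75%

Duration approximation: ΔP/P ≈ -D_mod · Δy = -6.186 × (-0.019) = +0.117534.
As a percentage: +11.7534%.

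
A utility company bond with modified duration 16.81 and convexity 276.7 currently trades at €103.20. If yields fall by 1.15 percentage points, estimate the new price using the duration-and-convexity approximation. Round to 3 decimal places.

€125.038

Duration effect: -D_mod·Δy = -16.81 × (-0.0115) = +0.193315
Convexity effect: ½·C·(Δy)² = 0.5 × 276.7 × (-0.0115)² = +0.0182967875
ΔP/P ≈ +0.193315 + 0.0182967875 = +0.2116117875
New price ≈ 103.20 × (1 + 0.2116117875) = 125.03833647.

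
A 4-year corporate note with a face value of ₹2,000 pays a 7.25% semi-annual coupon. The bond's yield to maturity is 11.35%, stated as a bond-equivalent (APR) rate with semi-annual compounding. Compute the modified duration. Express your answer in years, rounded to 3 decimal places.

3.316 years

Periodic yield y = 0.05675. First find Macaulay duration:
  t   CF        PV=CF/(1+0.05675)^t    t·PV
  1        72.50        68.6066        68.6066
  2        72.50        64.9222       129.8445
  3        72.50        61.4358       184.3073
  4        72.50        58.1365       232.5461
  5        72.50        55.0144       275.0722
  6        72.50        52.0600       312.3602
  7        72.50        49.2643       344.8500
  8     2,072.50     1,332.6512    10,661.2094
  Σ                  1,742.0910    12,208.7963
P = 1,742.0910; Macaulay duration = 12,208.7963 / 1,742.0910 = 7.00813 half-year periods = 3.50406 years.
Modified duration = D_Mac / (1 + y) = 3.50406 / 1.05675 = 3.31589 years.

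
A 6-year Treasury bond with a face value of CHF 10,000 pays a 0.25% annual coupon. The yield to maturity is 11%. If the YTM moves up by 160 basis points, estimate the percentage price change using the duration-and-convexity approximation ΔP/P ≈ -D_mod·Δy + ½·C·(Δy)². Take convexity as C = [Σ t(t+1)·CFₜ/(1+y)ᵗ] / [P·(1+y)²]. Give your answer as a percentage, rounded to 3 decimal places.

-8.139%

With y = 0.11:
  t   CF        PV=CF/(1+0.11)^t    t·PV        t(t+1)·PV
  1        25.00        22.5225        22.5225          45.0450
  2        25.00        20.2906        40.5811         121.7434
  3        25.00        18.2798        54.8394         219.3574
  4        25.00        16.4683        65.8731         329.3655
  5        25.00        14.8363        74.1814         445.0885
  6    10,025.00     5,359.7744    32,158.6463     225,110.5240
  Σ                  5,452.1718    32,416.6438     226,271.1238
P = 5,452.1718; D_Mac = 5.94564 yrs; D_mod = 5.35643 yrs; C = 33.68322.
Duration effect: -5.35643 × (+0.016) = -0.085703
Convexity effect: 0.5 × 33.68322 × (0.016)² = +0.0043115
ΔP/P ≈ -0.085703 + 0.0043115 = -0.081391 = -8.1391%.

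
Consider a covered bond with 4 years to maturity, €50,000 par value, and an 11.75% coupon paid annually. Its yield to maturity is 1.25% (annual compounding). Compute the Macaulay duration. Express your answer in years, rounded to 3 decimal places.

3.509 years

Periodic yield y = 0.0125. Discount each cash flow and weight by its year:
  t   CF        PV=CF/(1+0.0125)^t    t·PV
  1     5,875.00     5,802.4691     5,802.4691
  2     5,875.00     5,730.8337    11,461.6674
  3     5,875.00     5,660.0827    16,980.2480
  4    55,875.00    53,166.4189   212,665.6755
  Σ                 70,359.8044   246,910.0601
Price P = Σ PV = 70,359.8044.
Macaulay duration = Σ(t·PV) / P = 246,910.0601 / 70,359.8044 = 3.50925 years.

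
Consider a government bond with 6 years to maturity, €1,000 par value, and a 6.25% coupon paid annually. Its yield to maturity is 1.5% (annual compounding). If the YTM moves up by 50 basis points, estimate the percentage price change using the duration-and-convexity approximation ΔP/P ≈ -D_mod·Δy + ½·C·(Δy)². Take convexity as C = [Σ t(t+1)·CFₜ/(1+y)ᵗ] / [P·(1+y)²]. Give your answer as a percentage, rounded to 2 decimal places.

-2.56%

With y = 0.015:
  t   CF        PV=CF/(1+0.015)^t    t·PV        t(t+1)·PV
  1        62.50        61.5764        61.5764         123.1527
  2        62.50        60.6664       121.3327         363.9982
  3        62.50        59.7698       179.3094         717.2377
  4        62.50        58.8865       235.5461       1,177.7303
  5        62.50        58.0163       290.0814       1,740.4881
  6     1,062.50       971.7011     5,830.2065      40,811.4453
  Σ                  1,270.6164     6,718.0524      44,934.0523
P = 1,270.6164; D_Mac = 5.28724 yrs; D_mod = 5.20910 yrs; C = 34.32646.
Duration effect: -5.20910 × (+0.005) = -0.026046
Convexity effect: 0.5 × 34.32646 × (0.005)² = +0.0004291
ΔP/P ≈ -0.026046 + 0.0004291 = -0.025616 = -2.5616%.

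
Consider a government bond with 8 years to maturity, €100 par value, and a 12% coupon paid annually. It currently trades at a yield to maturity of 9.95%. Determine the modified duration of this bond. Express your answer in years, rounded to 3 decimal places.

Periodic yield y = 0.0995. First find Macaulay duration:
  t   CF        PV=CF/(1+0.0995)^t    t·PV
  1        12.00        10.9141        10.9141
  2        12.00         9.9264        19.8528
  3        12.00         9.0281        27.0842
  4        12.00         8.2111        32.8443
  5        12.00         7.4680        37.3401
  6        12.00         6.7922        40.7531
  7        12.00         6.1775        43.2427
  8       112.00        52.4392       419.5137
  Σ                    110.9565       631.5450
P = 110.9565; Macaulay duration = 631.5450 / 110.9565 = 5.69182 years.
Modified duration = D_Mac / (1 + y) = 5.69182 / 1.0995 = 5.17674 years.

5.177 years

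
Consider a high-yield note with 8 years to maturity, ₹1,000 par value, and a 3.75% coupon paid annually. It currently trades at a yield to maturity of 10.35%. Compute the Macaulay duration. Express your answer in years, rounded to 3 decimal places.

Periodic yield y = 0.1035. Discount each cash flow and weight by its year:
  t   CF        PV=CF/(1+0.1035)^t    t·PV
  1        37.50        33.9828        33.9828
  2        37.50        30.7955        61.5909
  3        37.50        27.9071        83.7212
  4        37.50        25.2896       101.1584
  5        37.50        22.9176       114.5881
  6        37.50        20.7681       124.6087
  7        37.50        18.8202       131.7416
  8     1,037.50       471.8559     3,774.8473
  Σ                    652.3368     4,426.2391
Price P = Σ PV = 652.3368.
Macaulay duration = Σ(t·PV) / P = 4,426.2391 / 652.3368 = 6.78521 years.

6.785 years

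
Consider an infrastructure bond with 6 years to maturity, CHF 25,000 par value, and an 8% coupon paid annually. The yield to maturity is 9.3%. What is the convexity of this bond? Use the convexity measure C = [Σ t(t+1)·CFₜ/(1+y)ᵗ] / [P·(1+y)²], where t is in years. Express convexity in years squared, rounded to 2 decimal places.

With y = 0.093:
  t   CF        PV=CF/(1+0.093)^t    t·PV        t(t+1)·PV
  1     2,000.00     1,829.8262     1,829.8262       3,659.6523
  2     2,000.00     1,674.1319     3,348.2638      10,044.7914
  3     2,000.00     1,531.6852     4,595.0555      18,380.2221
  4     2,000.00     1,401.3588     5,605.4352      28,027.1762
  5     2,000.00     1,282.1215     6,410.6075      38,463.6453
  6    27,000.00    15,835.9015    95,015.4092     665,107.8641
  Σ                 23,555.0251   116,804.5974     763,683.3514
P = 23,555.0251.
Convexity = Σ t(t+1)·PV / [P·(1+y)²] = 763,683.3514 / (23,555.0251 × 1.194649) = 27.13872.

27.14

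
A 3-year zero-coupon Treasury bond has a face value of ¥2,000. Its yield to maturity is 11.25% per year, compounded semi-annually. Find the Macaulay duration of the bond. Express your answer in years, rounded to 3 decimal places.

A zero-coupon bond has a single cash flow at maturity, so its Macaulay duration equals its maturity: 3 years.
(Equivalently: 6 semi-annual periods ÷ 2 = 3 years.)

3.000 years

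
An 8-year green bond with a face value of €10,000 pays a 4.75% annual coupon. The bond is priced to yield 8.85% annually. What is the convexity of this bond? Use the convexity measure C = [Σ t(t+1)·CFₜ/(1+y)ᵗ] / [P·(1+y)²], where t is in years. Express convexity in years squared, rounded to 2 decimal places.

With y = 0.0885:
  t   CF        PV=CF/(1+0.0885)^t    t·PV        t(t+1)·PV
  1       475.00       436.3803       436.3803         872.7607
  2       475.00       400.9006       801.8013       2,405.4038
  3       475.00       368.3056     1,104.9168       4,419.6671
  4       475.00       338.3607     1,353.4427       6,767.2134
  5       475.00       310.8504     1,554.2520       9,325.5123
  6       475.00       285.5769     1,713.4611      11,994.2280
  7       475.00       262.3582     1,836.5071      14,692.0569
  8    10,475.00     5,315.2851    42,522.2809     382,700.5277
  Σ                  7,718.0178    51,323.0422     433,177.3698
P = 7,718.0178.
Convexity = Σ t(t+1)·PV / [P·(1+y)²] = 433,177.3698 / (7,718.0178 × 1.184832) = 47.36997.

47.37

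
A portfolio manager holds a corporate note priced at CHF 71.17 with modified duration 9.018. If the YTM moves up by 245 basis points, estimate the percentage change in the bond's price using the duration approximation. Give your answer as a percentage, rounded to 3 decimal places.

Duration approximation: ΔP/P ≈ -D_mod · Δy = -9.018 × (+0.0245) = -0.220941.
As a percentage: -22.0941%.

-22.094%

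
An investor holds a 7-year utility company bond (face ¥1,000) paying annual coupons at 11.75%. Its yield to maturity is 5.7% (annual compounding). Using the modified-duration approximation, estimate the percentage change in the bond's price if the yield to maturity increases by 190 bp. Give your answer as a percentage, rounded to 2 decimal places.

Periodic yield y = 0.057. Modified duration first:
  t   CF        PV=CF/(1+0.057)^t    t·PV
  1       117.50       111.1637       111.1637
  2       117.50       105.1690       210.3381
  3       117.50        99.4977       298.4930
  4       117.50        94.1321       376.5285
  5       117.50        89.0559       445.2797
  6       117.50        84.2535       505.5210
  7     1,117.50       758.0932     5,306.6526
  Σ                  1,341.3652     7,253.9767
P = 1,341.3652; D_Mac = 5.40791 yrs; D_mod = 5.40791/(1+0.057) = 5.11628 yrs.
ΔP/P ≈ -D_mod · Δy = -5.11628 × (+0.019) = -0.097209 = -9.7209%.

-9.72%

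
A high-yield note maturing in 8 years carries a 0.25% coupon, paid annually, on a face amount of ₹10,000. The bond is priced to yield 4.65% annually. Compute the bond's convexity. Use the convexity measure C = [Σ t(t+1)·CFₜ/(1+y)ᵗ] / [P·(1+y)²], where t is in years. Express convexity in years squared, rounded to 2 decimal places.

64.81

With y = 0.0465:
  t   CF        PV=CF/(1+0.0465)^t    t·PV        t(t+1)·PV
  1        25.00        23.8892        23.8892          47.7783
  2        25.00        22.8277        45.6553         136.9660
  3        25.00        21.8133        65.4400         261.7602
  4        25.00        20.8441        83.3764         416.8819
  5        25.00        19.9179        99.5896         597.5374
  6        25.00        19.0329       114.1973         799.3811
  7        25.00        18.1872       127.3103       1,018.4821
  8    10,025.00     6,969.0009    55,752.0071     501,768.0640
  Σ                  7,115.5131    56,311.4652     505,046.8511
P = 7,115.5131.
Convexity = Σ t(t+1)·PV / [P·(1+y)²] = 505,046.8511 / (7,115.5131 × 1.095162) = 64.81074.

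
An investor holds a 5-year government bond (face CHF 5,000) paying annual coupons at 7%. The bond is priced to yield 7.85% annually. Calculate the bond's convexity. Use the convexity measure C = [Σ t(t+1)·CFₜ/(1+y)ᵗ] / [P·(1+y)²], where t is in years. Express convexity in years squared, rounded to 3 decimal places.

With y = 0.0785:
  t   CF        PV=CF/(1+0.0785)^t    t·PV        t(t+1)·PV
  1       350.00       324.5248       324.5248         649.0496
  2       350.00       300.9039       601.8077       1,805.4231
  3       350.00       279.0022       837.0065       3,348.0262
  4       350.00       258.6946     1,034.7786       5,173.8930
  5     5,350.00     3,666.5114    18,332.5568     109,995.3408
  Σ                  4,829.6368    21,130.6744     120,971.7326
P = 4,829.6368.
Convexity = Σ t(t+1)·PV / [P·(1+y)²] = 120,971.7326 / (4,829.6368 × 1.163162) = 21.53422.

21.534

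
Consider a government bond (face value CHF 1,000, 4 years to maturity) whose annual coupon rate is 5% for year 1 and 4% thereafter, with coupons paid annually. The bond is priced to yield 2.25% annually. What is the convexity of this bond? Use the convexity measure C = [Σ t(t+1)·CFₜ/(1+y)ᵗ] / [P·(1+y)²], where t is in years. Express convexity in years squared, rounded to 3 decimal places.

With y = 0.0225:
  t   CF        PV=CF/(1+0.0225)^t    t·PV        t(t+1)·PV
  1        50.00        48.8998        48.8998          97.7995
  2        40.00        38.2590        76.5180         229.5539
  3        40.00        37.4171       112.2513         449.0051
  4     1,040.00       951.4371     3,805.7483      19,028.7416
  Σ                  1,076.0129     4,043.4173      19,805.1001
P = 1,076.0129.
Convexity = Σ t(t+1)·PV / [P·(1+y)²] = 19,805.1001 / (1,076.0129 × 1.045506) = 17.60487.

17.605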